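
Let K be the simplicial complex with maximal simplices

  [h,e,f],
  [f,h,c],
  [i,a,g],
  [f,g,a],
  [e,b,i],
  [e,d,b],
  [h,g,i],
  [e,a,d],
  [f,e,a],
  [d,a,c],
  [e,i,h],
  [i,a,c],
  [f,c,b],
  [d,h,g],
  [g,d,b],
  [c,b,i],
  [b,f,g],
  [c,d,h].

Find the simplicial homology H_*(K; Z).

Fix the vertex order a < b < c < d < e < f < g < h < i and write every simplex with vertices in increasing order. Then dim K = 2 and the simplices of K are:

  0-simplices (9): a, b, c, d, e, f, g, h, i
  1-simplices (27): ac, ad, ae, af, ag, ai, bc, bd, be, bf, bg, bi, cd, cf, ch, ci, de, dg, dh, ef, eh, ei, fg, fh, gh, gi, hi
  2-simplices (18): acd, aci, ade, aef, afg, agi, bcf, bci, bde, bdg, bei, bfg, cdh, cfh, dgh, efh, ehi, ghi

giving chain groups C_0 ≅ Z^9, C_1 ≅ Z^27, C_2 ≅ Z^18.

The boundary map ∂_1: C_1 → C_0 is given by ∂[p,q] = [q] − [p]. For instance
  ∂fh = h − f.
The 9×27 boundary matrix has rank 8 and Smith normal form diag(1,1,1,1,1,1,1,1).

Boundary ∂_2: C_2 → C_1 maps a triangle to the signed sum of its edges. For instance
  ∂efh = fh − eh + ef,
  ∂aef = ef − af + ae.
As a 27×18 matrix over Z this has rank 17, with invariant factors (1,1,1,1,1,1,1,1,1,1,1,1,1,1,1,1,1).

Now H_k = ker ∂_k / im ∂_{k+1}, so:

  H_0: rank C_0 − rank ∂_1 = 9 − 8 = 1, and the invariant factors of ∂_1 are all 1, so H_0 ≅ Z.
  H_1: rank ker ∂_1 − rank ∂_2 = (27 − 8) − 17 = 2, and the invariant factors of ∂_2 are all 1, so H_1 ≅ Z^2.
  H_2: rank ker ∂_2 − rank ∂_3 = (18 − 17) − 0 = 1, and there is no ∂_3, so H_2 ≅ Z.

H_0 ≅ Z,  H_1 ≅ Z^2,  H_2 ≅ Z.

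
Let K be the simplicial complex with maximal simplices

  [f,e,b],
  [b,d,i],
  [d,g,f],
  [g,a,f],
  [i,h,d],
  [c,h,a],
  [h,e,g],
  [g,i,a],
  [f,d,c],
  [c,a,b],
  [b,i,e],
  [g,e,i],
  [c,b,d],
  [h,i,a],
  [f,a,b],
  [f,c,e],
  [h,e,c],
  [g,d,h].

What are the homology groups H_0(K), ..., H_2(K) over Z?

H_0 ≅ Z,  H_1 ≅ Z ⊕ Z/2,  H_2 = 0.

Fix the vertex order a < b < c < d < e < f < g < h < i and write every simplex with vertices in increasing order. Then dim K = 2 and the simplices of K are:

  0-simplices (9): a, b, c, d, e, f, g, h, i
  1-simplices (27): ab, ac, af, ag, ah, ai, bc, bd, be, bf, bi, cd, ce, cf, ch, df, dg, dh, di, ef, eg, eh, ei, fg, gh, gi, hi
  2-simplices (18): abc, abf, ach, afg, agi, ahi, bcd, bdi, bef, bei, cdf, cef, ceh, dfg, dgh, dhi, egh, egi

so the chain groups are C_0 ≅ Z^9, C_1 ≅ Z^27, C_2 ≅ Z^18.

The boundary map ∂_1: C_1 → C_0 is given by ∂[p,q] = [q] − [p]. For instance
  ∂df = f − d.
This gives a 9×27 integer matrix of rank 8; reducing to Smith normal form yields diagonal entries (1,1,1,1,1,1,1,1).

∂_2: C_2 → C_1 sends each 2-simplex [p,q,r] to [q,r] − [p,r] + [p,q]. For instance
  ∂ach = ch − ah + ac,
  ∂egi = gi − ei + eg.
This gives a 27×18 integer matrix of rank 18; reducing to Smith normal form yields diagonal entries (1,1,1,1,1,1,1,1,1,1,1,1,1,1,1,1,1,2).

Computing H_k = (kernel of ∂_k) / (image of ∂_{k+1}):

  H_0: rank C_0 − rank ∂_1 = 9 − 8 = 1, and the invariant factors of ∂_1 are all 1, so H_0 ≅ Z.
  H_1: rank ker ∂_1 − rank ∂_2 = (27 − 8) − 18 = 1, and ∂_2 has invariant factor 2 > 1, so H_1 ≅ Z ⊕ Z/2.
  H_2: rank ker ∂_2 − rank ∂_3 = (18 − 18) − 0 = 0, and there is no ∂_3, so H_2 ≅ 0.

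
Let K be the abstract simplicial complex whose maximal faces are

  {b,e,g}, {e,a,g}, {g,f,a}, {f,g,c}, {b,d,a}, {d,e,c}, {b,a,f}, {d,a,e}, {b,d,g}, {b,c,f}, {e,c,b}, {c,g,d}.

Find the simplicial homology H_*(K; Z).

H_0 = Z,  H_1 = Z/2,  H_2 = 0.

Take the total order a < b < c < d < e < f < g on the vertex set. Then K (dimension 2) consists of the simplices:

  0-simplices (7): a, b, c, d, e, f, g
  1-simplices (18): ab, ad, ae, af, ag, bc, bd, be, bf, bg, cd, ce, cf, cg, de, dg, eg, fg
  2-simplices (12): abd, abf, ade, aeg, afg, bce, bcf, bdg, beg, cde, cdg, cfg

Hence C_0 ≅ Z^7, C_1 ≅ Z^18, C_2 ≅ Z^12.

Boundary ∂_1: C_1 → C_0 is given by ∂[p,q] = [q] − [p]. For instance
  ∂ce = e − c.
This gives a 7×18 integer matrix of rank 6; reducing to Smith normal form yields diagonal entries (1,1,1,1,1,1).

Boundary ∂_2: C_2 → C_1 acts by ∂[p,q,r] = [q,r] − [p,r] + [p,q]. For instance
  ∂abf = bf − af + ab,
  ∂aeg = eg − ag + ae.
The resulting 18×12 matrix has rank 12, and its Smith normal form has invariant factors (1,1,1,1,1,1,1,1,1,1,1,2).

Now H_k = ker ∂_k / im ∂_{k+1}, so:

  H_0: rank C_0 − rank ∂_1 = 7 − 6 = 1, and the invariant factors of ∂_1 are all 1, so H_0 = Z.
  H_1: rank ker ∂_1 − rank ∂_2 = (18 − 6) − 12 = 0, and ∂_2 has invariant factor 2 > 1, so H_1 = Z/2.
  H_2: rank ker ∂_2 − rank ∂_3 = (12 − 12) − 0 = 0, and there is no ∂_3, so H_2 = 0.

As a check, the Euler characteristic is 7 − 18 + 12 = 1, which agrees with 1 − 0 + 0 = 1.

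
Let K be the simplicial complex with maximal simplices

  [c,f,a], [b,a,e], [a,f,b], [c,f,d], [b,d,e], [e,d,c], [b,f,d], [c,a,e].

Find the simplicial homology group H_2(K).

H_2 = Z.

Order the vertices as a < b < c < d < e < f. Listing each simplex with vertices in this order, K has dimension 2 with simplices:

  0-simplices (6): a, b, c, d, e, f
  1-simplices (12): ab, ac, ae, af, bd, be, bf, cd, ce, cf, de, df
  2-simplices (8): abe, abf, ace, acf, bde, bdf, cde, cdf

giving chain groups C_0 ≅ Z^6, C_1 ≅ Z^12, C_2 ≅ Z^8.

Boundary ∂_1: C_1 → C_0 sends each edge [p,q] (with p < q) to q − p. For instance
  ∂cf = f − c.
This gives a 6×12 integer matrix of rank 5; reducing to Smith normal form yields diagonal entries (1,1,1,1,1).

∂_2: C_2 → C_1 sends each 2-simplex [p,q,r] to [q,r] − [p,r] + [p,q]. For instance
  ∂bde = de − be + bd,
  ∂cde = de − ce + cd.
This gives a 12×8 integer matrix of rank 7; reducing to Smith normal form yields diagonal entries (1,1,1,1,1,1,1).

Reading off H_k = ker ∂_k / im ∂_{k+1}:

  H_2: rank ker ∂_2 − rank ∂_3 = (8 − 7) − 0 = 1, and there is no ∂_3, so H_2 ≅ Z.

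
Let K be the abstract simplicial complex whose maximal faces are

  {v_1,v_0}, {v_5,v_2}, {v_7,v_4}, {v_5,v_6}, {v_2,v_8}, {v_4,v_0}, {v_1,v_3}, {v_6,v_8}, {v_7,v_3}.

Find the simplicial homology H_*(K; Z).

Fix the vertex order v_0 < v_1 < v_2 < v_3 < v_4 < v_5 < v_6 < v_7 < v_8 and write every simplex with vertices in increasing order. Then dim K = 1 and the simplices of K are:

  0-simplices (9): [v_0], [v_1], [v_2], [v_3], [v_4], [v_5], [v_6], [v_7], [v_8]
  1-simplices (9): [v_0,v_1], [v_0,v_4], [v_1,v_3], [v_2,v_5], [v_2,v_8], [v_3,v_7], [v_4,v_7], [v_5,v_6], [v_6,v_8]

giving chain groups C_0 ≅ Z^9, C_1 ≅ Z^9.

The boundary map ∂_1: C_1 → C_0 is given by ∂[p,q] = [q] − [p].
The 9×9 boundary matrix has rank 7 and Smith normal form diag(1,1,1,1,1,1,1).

Computing H_k = (kernel of ∂_k) / (image of ∂_{k+1}):

  H_0: rank C_0 − rank ∂_1 = 9 − 7 = 2, and the invariant factors of ∂_1 are all 1, so H_0 = Z^2.
  H_1: rank ker ∂_1 − rank ∂_2 = (9 − 7) − 0 = 2, and there is no ∂_2, so H_1 = Z^2.

(K is a triangulation of the disjoint union of the circle S^1 and the circle S^1.)

H_0 ≅ Z^2,  H_1 ≅ Z^2.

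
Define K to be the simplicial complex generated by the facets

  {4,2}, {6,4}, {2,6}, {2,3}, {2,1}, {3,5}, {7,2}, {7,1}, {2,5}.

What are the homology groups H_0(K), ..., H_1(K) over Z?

H_0 ≅ Z,  H_1 ≅ Z^3.

Fix the vertex order 1 < 2 < 3 < 4 < 5 < 6 < 7 and write every simplex with vertices in increasing order. Then dim K = 1 and the simplices of K are:

  0-simplices (7): [1], [2], [3], [4], [5], [6], [7]
  1-simplices (9): [1,2], [1,7], [2,3], [2,4], [2,5], [2,6], [2,7], [3,5], [4,6]

Hence C_0 ≅ Z^7, C_1 ≅ Z^9.

The boundary map ∂_1: C_1 → C_0 maps an edge to its endpoints' difference, ∂[p,q] = q − p.
The 7×9 boundary matrix has rank 6 and Smith normal form diag(1,1,1,1,1,1).

Computing H_k = (kernel of ∂_k) / (image of ∂_{k+1}):

  H_0: rank C_0 − rank ∂_1 = 7 − 6 = 1, and the invariant factors of ∂_1 are all 1, so H_0 ≅ Z.
  H_1: rank ker ∂_1 − rank ∂_2 = (9 − 6) − 0 = 3, and there is no ∂_2, so H_1 ≅ Z^3.

(K is a triangulation of a wedge of 3 circles.)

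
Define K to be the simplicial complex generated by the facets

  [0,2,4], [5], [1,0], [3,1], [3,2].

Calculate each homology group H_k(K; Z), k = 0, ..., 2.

Take the total order 0 < 1 < 2 < 3 < 4 < 5 on the vertex set. Then K (dimension 2) consists of the simplices:

  0-simplices (6): [0], [1], [2], [3], [4], [5]
  1-simplices (6): [0,1], [0,2], [0,4], [1,3], [2,3], [2,4]
  2-simplices (1): [0,2,4]

Hence C_0 ≅ Z^6, C_1 ≅ Z^6, C_2 ≅ Z^1.

∂_1: C_1 → C_0 is given by ∂[p,q] = [q] − [p]. For instance
  ∂[1,3] = [3] − [1].
The resulting 6×6 matrix has rank 4, and its Smith normal form has invariant factors (1,1,1,1).

Boundary ∂_2: C_2 → C_1 maps a triangle to the signed sum of its edges. For instance
  ∂[0,2,4] = [2,4] − [0,4] + [0,2].
As a 6×1 matrix over Z this has rank 1, with invariant factors (1).

Now H_k = ker ∂_k / im ∂_{k+1}, so:

  H_0: rank C_0 − rank ∂_1 = 6 − 4 = 2, and the invariant factors of ∂_1 are all 1, so H_0 = Z^2.
  H_1: rank ker ∂_1 − rank ∂_2 = (6 − 4) − 1 = 1, and the invariant factors of ∂_2 are all 1, so H_1 = Z.
  H_2: rank ker ∂_2 − rank ∂_3 = (1 − 1) − 0 = 0, and there is no ∂_3, so H_2 = 0.

H_0 = Z^2,  H_1 = Z,  H_2 = 0.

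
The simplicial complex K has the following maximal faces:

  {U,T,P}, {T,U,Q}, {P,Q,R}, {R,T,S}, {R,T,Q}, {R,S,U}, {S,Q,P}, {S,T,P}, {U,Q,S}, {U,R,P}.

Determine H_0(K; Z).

We work with the vertex ordering P < Q < R < S < T < U. The simplices of K, each written with vertices in increasing order, are:

  0-simplices (6): P, Q, R, S, T, U
  1-simplices (15): PQ, PR, PS, PT, PU, QR, QS, QT, QU, RS, RT, RU, ST, SU, TU
  2-simplices (10): PQR, PQS, PRU, PST, PTU, QRT, QSU, QTU, RST, RSU

Hence C_0 ≅ Z^6, C_1 ≅ Z^15, C_2 ≅ Z^10.

∂_1: C_1 → C_0 sends each edge [p,q] (with p < q) to q − p. For instance
  ∂RU = U − R.
The resulting 6×15 matrix has rank 5, and its Smith normal form has invariant factors (1,1,1,1,1).

∂_2: C_2 → C_1 acts by ∂[p,q,r] = [q,r] − [p,r] + [p,q]. For instance
  ∂PTU = TU − PU + PT,
  ∂RST = ST − RT + RS.
As a 15×10 matrix over Z this has rank 10, with invariant factors (1,1,1,1,1,1,1,1,1,2).

Reading off H_k = ker ∂_k / im ∂_{k+1}:

  H_0: rank C_0 − rank ∂_1 = 6 − 5 = 1, and the invariant factors of ∂_1 are all 1, so H_0 ≅ Z.

H_0 ≅ Z.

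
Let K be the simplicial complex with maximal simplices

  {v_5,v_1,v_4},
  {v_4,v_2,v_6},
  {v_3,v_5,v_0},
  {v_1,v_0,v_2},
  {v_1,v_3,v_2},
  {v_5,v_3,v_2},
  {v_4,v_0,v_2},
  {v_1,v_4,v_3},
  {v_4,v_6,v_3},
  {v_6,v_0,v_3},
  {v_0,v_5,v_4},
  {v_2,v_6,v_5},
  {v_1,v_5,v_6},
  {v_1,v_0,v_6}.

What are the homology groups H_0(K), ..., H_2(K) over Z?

H_0 = Z,  H_1 = Z^2,  H_2 = Z.

Take the total order v_0 < v_1 < v_2 < v_3 < v_4 < v_5 < v_6 on the vertex set. Then K (dimension 2) consists of the simplices:

  0-simplices (7): [v_0], [v_1], [v_2], [v_3], [v_4], [v_5], [v_6]
  1-simplices (21): (21 of them)
  2-simplices (14): (14 of them)

giving chain groups C_0 ≅ Z^7, C_1 ≅ Z^21, C_2 ≅ Z^14.

The boundary map ∂_1: C_1 → C_0 maps an edge to its endpoints' difference, ∂[p,q] = q − p.
As a 7×21 matrix over Z this has rank 6, with invariant factors (1,1,1,1,1,1).

Boundary ∂_2: C_2 → C_1 acts by ∂[p,q,r] = [q,r] − [p,r] + [p,q]. For instance
  ∂[v_1,v_5,v_6] = [v_5,v_6] − [v_1,v_6] + [v_1,v_5],
  ∂[v_0,v_3,v_6] = [v_3,v_6] − [v_0,v_6] + [v_0,v_3].
The 21×14 boundary matrix has rank 13 and Smith normal form diag(1,1,1,1,1,1,1,1,1,1,1,1,1).

Reading off H_k = ker ∂_k / im ∂_{k+1}:

  H_0: rank C_0 − rank ∂_1 = 7 − 6 = 1, and the invariant factors of ∂_1 are all 1, so H_0 ≅ Z.
  H_1: rank ker ∂_1 − rank ∂_2 = (21 − 6) − 13 = 2, and the invariant factors of ∂_2 are all 1, so H_1 ≅ Z^2.
  H_2: rank ker ∂_2 − rank ∂_3 = (14 − 13) − 0 = 1, and there is no ∂_3, so H_2 ≅ Z.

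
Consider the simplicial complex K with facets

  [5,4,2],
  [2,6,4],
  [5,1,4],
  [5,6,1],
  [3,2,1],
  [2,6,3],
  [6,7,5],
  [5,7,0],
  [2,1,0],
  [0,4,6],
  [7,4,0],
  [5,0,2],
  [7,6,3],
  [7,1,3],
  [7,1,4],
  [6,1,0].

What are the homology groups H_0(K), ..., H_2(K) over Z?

Take the total order 0 < 1 < 2 < 3 < 4 < 5 < 6 < 7 on the vertex set. Then K (dimension 2) consists of the simplices:

  0-simplices (8): [0], [1], [2], [3], [4], [5], [6], [7]
  1-simplices (24): (24 of them)
  2-simplices (16): [0,1,2], [0,1,6], [0,2,5], [0,4,6], [0,4,7], [0,5,7], [1,2,3], [1,3,7], [1,4,5], [1,4,7], [1,5,6], [2,3,6], [2,4,5], [2,4,6], [3,6,7], [5,6,7]

so the chain groups are C_0 ≅ Z^8, C_1 ≅ Z^24, C_2 ≅ Z^16.

∂_1: C_1 → C_0 sends each edge [p,q] (with p < q) to q − p.
The resulting 8×24 matrix has rank 7, and its Smith normal form has invariant factors (1,1,1,1,1,1,1).

Boundary ∂_2: C_2 → C_1 sends each 2-simplex [p,q,r] to [q,r] − [p,r] + [p,q]. For instance
  ∂[2,3,6] = [3,6] − [2,6] + [2,3],
  ∂[0,4,6] = [4,6] − [0,6] + [0,4].
The 24×16 boundary matrix has rank 15 and Smith normal form diag(1,1,1,1,1,1,1,1,1,1,1,1,1,1,1).

From H_k ≅ ker(∂_k) / im(∂_{k+1}) we obtain:

  H_0: rank C_0 − rank ∂_1 = 8 − 7 = 1, and the invariant factors of ∂_1 are all 1, so H_0 ≅ Z.
  H_1: rank ker ∂_1 − rank ∂_2 = (24 − 7) − 15 = 2, and the invariant factors of ∂_2 are all 1, so H_1 ≅ Z^2.
  H_2: rank ker ∂_2 − rank ∂_3 = (16 − 15) − 0 = 1, and there is no ∂_3, so H_2 ≅ Z.

As a check, the Euler characteristic is 8 − 24 + 16 = 0, which agrees with 1 − 2 + 1 = 0.

H_0 = Z,  H_1 = Z^2,  H_2 = Z.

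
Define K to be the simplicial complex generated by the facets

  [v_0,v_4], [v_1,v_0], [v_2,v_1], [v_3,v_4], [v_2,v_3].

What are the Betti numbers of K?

b_0 = 1, b_1 = 1.

Take the total order v_0 < v_1 < v_2 < v_3 < v_4 on the vertex set. Then K (dimension 1) consists of the simplices:

  0-simplices (5): [v_0], [v_1], [v_2], [v_3], [v_4]
  1-simplices (5): [v_0,v_1], [v_0,v_4], [v_1,v_2], [v_2,v_3], [v_3,v_4]

so the chain groups are C_0 ≅ Z^5, C_1 ≅ Z^5.

The boundary map ∂_1: C_1 → C_0 sends each edge [p,q] (with p < q) to q − p. For instance
  ∂[v_3,v_4] = [v_4] − [v_3].
The 5×5 boundary matrix has rank 4 and Smith normal form diag(1,1,1,1).

From H_k ≅ ker(∂_k) / im(∂_{k+1}) we obtain:

  H_0: rank C_0 − rank ∂_1 = 5 − 4 = 1, and the invariant factors of ∂_1 are all 1, so H_0 ≅ Z.
  H_1: rank ker ∂_1 − rank ∂_2 = (5 − 4) − 0 = 1, and there is no ∂_2, so H_1 ≅ Z.

(K is a triangulation of the circle S^1.)

Hence the Betti numbers are b_0 = 1, b_1 = 1.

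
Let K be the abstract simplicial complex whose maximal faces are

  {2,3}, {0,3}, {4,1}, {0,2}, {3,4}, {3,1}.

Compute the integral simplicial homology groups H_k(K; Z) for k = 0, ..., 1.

K has 5 vertices, 6 edges.
rank ∂_0 = 0, rank ∂_1 = 4 ⇒ b_0 = 5 − 0 − 4 = 1; all invariant factors of ∂_1 are 1 so no torsion. So H_0 ≅ Z.
rank ∂_1 = 4, rank ∂_2 = 0 ⇒ b_1 = 6 − 4 − 0 = 2. So H_1 ≅ Z^2.

H_0 = Z,  H_1 = Z^2.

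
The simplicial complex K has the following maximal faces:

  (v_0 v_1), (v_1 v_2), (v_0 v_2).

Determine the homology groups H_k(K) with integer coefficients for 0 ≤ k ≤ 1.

H_0 ≅ Z,  H_1 ≅ Z.

We work with the vertex ordering v_0 < v_1 < v_2. The simplices of K, each written with vertices in increasing order, are:

  0-simplices (3): [v_0], [v_1], [v_2]
  1-simplices (3): [v_0,v_1], [v_0,v_2], [v_1,v_2]

giving chain groups C_0 ≅ Z^3, C_1 ≅ Z^3.

∂_1: C_1 → C_0 maps an edge to its endpoints' difference, ∂[p,q] = q − p.
The 3×3 boundary matrix has rank 2 and Smith normal form diag(1,1).

From H_k ≅ ker(∂_k) / im(∂_{k+1}) we obtain:

  H_0: rank C_0 − rank ∂_1 = 3 − 2 = 1, and the invariant factors of ∂_1 are all 1, so H_0 = Z.
  H_1: rank ker ∂_1 − rank ∂_2 = (3 − 2) − 0 = 1, and there is no ∂_2, so H_1 = Z.

As a check, the Euler characteristic is 3 − 3 = 0, which agrees with 1 − 1 = 0.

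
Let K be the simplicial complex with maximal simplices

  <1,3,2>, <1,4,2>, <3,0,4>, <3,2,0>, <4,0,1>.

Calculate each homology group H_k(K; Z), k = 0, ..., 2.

K has 5 vertices, 10 edges, 5 triangles.
rank ∂_0 = 0, rank ∂_1 = 4 ⇒ b_0 = 5 − 0 − 4 = 1; all invariant factors of ∂_1 are 1 so no torsion. So H_0 ≅ Z.
rank ∂_1 = 4, rank ∂_2 = 5 ⇒ b_1 = 10 − 4 − 5 = 1; all invariant factors of ∂_2 are 1 so no torsion. So H_1 ≅ Z.
rank ∂_2 = 5, rank ∂_3 = 0 ⇒ b_2 = 5 − 5 − 0 = 0. So H_2 ≅ 0.

H_0 = Z,  H_1 = Z,  H_2 = 0.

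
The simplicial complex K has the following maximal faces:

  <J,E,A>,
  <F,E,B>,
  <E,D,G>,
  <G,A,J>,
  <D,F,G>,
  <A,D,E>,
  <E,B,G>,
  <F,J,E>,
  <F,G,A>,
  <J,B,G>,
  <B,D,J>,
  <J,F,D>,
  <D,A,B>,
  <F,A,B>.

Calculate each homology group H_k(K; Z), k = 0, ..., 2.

K has 7 vertices, 21 edges, 14 triangles.
rank ∂_0 = 0, rank ∂_1 = 6 ⇒ b_0 = 7 − 0 − 6 = 1; all invariant factors of ∂_1 are 1 so no torsion. So H_0 = Z.
rank ∂_1 = 6, rank ∂_2 = 13 ⇒ b_1 = 21 − 6 − 13 = 2; all invariant factors of ∂_2 are 1 so no torsion. So H_1 = Z^2.
rank ∂_2 = 13, rank ∂_3 = 0 ⇒ b_2 = 14 − 13 − 0 = 1. So H_2 = Z.

H_0 = Z,  H_1 = Z^2,  H_2 = Z.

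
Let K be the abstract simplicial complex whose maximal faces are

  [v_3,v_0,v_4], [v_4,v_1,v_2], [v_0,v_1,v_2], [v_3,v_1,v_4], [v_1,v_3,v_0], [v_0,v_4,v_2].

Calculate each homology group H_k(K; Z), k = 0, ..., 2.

We work with the vertex ordering v_0 < v_1 < v_2 < v_3 < v_4. The simplices of K, each written with vertices in increasing order, are:

  0-simplices (5): [v_0], [v_1], [v_2], [v_3], [v_4]
  1-simplices (9): [v_0,v_1], [v_0,v_2], [v_0,v_3], [v_0,v_4], [v_1,v_2], [v_1,v_3], [v_1,v_4], [v_2,v_4], [v_3,v_4]
  2-simplices (6): [v_0,v_1,v_2], [v_0,v_1,v_3], [v_0,v_2,v_4], [v_0,v_3,v_4], [v_1,v_2,v_4], [v_1,v_3,v_4]

Hence C_0 ≅ Z^5, C_1 ≅ Z^9, C_2 ≅ Z^6.

The boundary map ∂_1: C_1 → C_0 maps an edge to its endpoints' difference, ∂[p,q] = q − p. For instance
  ∂[v_1,v_4] = [v_4] − [v_1].
As a 5×9 matrix over Z this has rank 4, with invariant factors (1,1,1,1).

∂_2: C_2 → C_1 sends each 2-simplex [p,q,r] to [q,r] − [p,r] + [p,q]. For instance
  ∂[v_0,v_2,v_4] = [v_2,v_4] − [v_0,v_4] + [v_0,v_2],
  ∂[v_0,v_3,v_4] = [v_3,v_4] − [v_0,v_4] + [v_0,v_3].
The 9×6 boundary matrix has rank 5 and Smith normal form diag(1,1,1,1,1).

From H_k ≅ ker(∂_k) / im(∂_{k+1}) we obtain:

  H_0: rank C_0 − rank ∂_1 = 5 − 4 = 1, and the invariant factors of ∂_1 are all 1, so H_0 = Z.
  H_1: rank ker ∂_1 − rank ∂_2 = (9 − 4) − 5 = 0, and the invariant factors of ∂_2 are all 1, so H_1 = 0.
  H_2: rank ker ∂_2 − rank ∂_3 = (6 − 5) − 0 = 1, and there is no ∂_3, so H_2 = Z.

H_0 ≅ Z,  H_1 = 0,  H_2 ≅ Z.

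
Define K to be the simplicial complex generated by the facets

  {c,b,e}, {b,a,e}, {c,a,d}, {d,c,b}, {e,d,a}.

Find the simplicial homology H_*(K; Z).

K has 5 vertices, 10 edges, 5 triangles.
rank ∂_0 = 0, rank ∂_1 = 4 ⇒ b_0 = 5 − 0 − 4 = 1; all invariant factors of ∂_1 are 1 so no torsion. So H_0 = Z.
rank ∂_1 = 4, rank ∂_2 = 5 ⇒ b_1 = 10 − 4 − 5 = 1; all invariant factors of ∂_2 are 1 so no torsion. So H_1 = Z.
rank ∂_2 = 5, rank ∂_3 = 0 ⇒ b_2 = 5 − 5 − 0 = 0. So H_2 = 0.

H_0 = Z,  H_1 = Z,  H_2 = 0.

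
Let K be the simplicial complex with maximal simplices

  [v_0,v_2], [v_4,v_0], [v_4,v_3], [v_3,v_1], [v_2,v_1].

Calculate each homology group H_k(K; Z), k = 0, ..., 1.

K has 5 vertices, 5 edges.
rank ∂_0 = 0, rank ∂_1 = 4 ⇒ b_0 = 5 − 0 − 4 = 1; all invariant factors of ∂_1 are 1 so no torsion. So H_0 ≅ Z.
rank ∂_1 = 4, rank ∂_2 = 0 ⇒ b_1 = 5 − 4 − 0 = 1. So H_1 ≅ Z.

H_0 = Z,  H_1 = Z.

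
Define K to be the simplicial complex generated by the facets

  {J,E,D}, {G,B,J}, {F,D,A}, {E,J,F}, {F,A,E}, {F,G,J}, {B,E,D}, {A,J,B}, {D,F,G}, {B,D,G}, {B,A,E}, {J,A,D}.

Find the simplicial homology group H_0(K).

H_0 ≅ Z.

K has 7 vertices, 18 edges, 12 triangles.
rank ∂_0 = 0, rank ∂_1 = 6 ⇒ b_0 = 7 − 0 − 6 = 1; all invariant factors of ∂_1 are 1 so no torsion. So H_0 ≅ Z.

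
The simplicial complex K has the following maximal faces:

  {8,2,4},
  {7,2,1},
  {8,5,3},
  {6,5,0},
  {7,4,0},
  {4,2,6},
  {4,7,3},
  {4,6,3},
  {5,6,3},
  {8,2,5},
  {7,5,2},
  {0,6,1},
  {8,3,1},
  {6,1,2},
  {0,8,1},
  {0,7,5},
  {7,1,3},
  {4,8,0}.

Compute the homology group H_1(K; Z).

Order the vertices as 0 < 1 < 2 < 3 < 4 < 5 < 6 < 7 < 8. Listing each simplex with vertices in this order, K has dimension 2 with simplices:

  0-simplices (9): [0], [1], [2], [3], [4], [5], [6], [7], [8]
  1-simplices (27): (27 of them)
  2-simplices (18): [0,1,6], [0,1,8], [0,4,7], [0,4,8], [0,5,6], [0,5,7], [1,2,6], [1,2,7], [1,3,7], [1,3,8], [2,4,6], [2,4,8], [2,5,7], [2,5,8], [3,4,6], [3,4,7], [3,5,6], [3,5,8]

Hence C_0 ≅ Z^9, C_1 ≅ Z^27, C_2 ≅ Z^18.

Boundary ∂_1: C_1 → C_0 maps an edge to its endpoints' difference, ∂[p,q] = q − p. For instance
  ∂[1,7] = [7] − [1].
This gives a 9×27 integer matrix of rank 8; reducing to Smith normal form yields diagonal entries (1,1,1,1,1,1,1,1).

The boundary map ∂_2: C_2 → C_1 acts by ∂[p,q,r] = [q,r] − [p,r] + [p,q]. For instance
  ∂[2,4,8] = [4,8] − [2,8] + [2,4],
  ∂[3,5,6] = [5,6] − [3,6] + [3,5].
As a 27×18 matrix over Z this has rank 17, with invariant factors (1,1,1,1,1,1,1,1,1,1,1,1,1,1,1,1,1).

Now H_k = ker ∂_k / im ∂_{k+1}, so:

  H_1: rank ker ∂_1 − rank ∂_2 = (27 − 8) − 17 = 2, and the invariant factors of ∂_2 are all 1, so H_1 = Z^2.

H_1 ≅ Z^2.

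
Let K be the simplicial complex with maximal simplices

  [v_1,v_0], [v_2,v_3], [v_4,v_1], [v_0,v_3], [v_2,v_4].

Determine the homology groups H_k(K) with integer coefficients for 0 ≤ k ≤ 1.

We work with the vertex ordering v_0 < v_1 < v_2 < v_3 < v_4. The simplices of K, each written with vertices in increasing order, are:

  0-simplices (5): [v_0], [v_1], [v_2], [v_3], [v_4]
  1-simplices (5): [v_0,v_1], [v_0,v_3], [v_1,v_4], [v_2,v_3], [v_2,v_4]

Hence C_0 ≅ Z^5, C_1 ≅ Z^5.

The boundary map ∂_1: C_1 → C_0 is given by ∂[p,q] = [q] − [p].
The resulting 5×5 matrix has rank 4, and its Smith normal form has invariant factors (1,1,1,1).

Reading off H_k = ker ∂_k / im ∂_{k+1}:

  H_0: rank C_0 − rank ∂_1 = 5 − 4 = 1, and the invariant factors of ∂_1 are all 1, so H_0 = Z.
  H_1: rank ker ∂_1 − rank ∂_2 = (5 − 4) − 0 = 1, and there is no ∂_2, so H_1 = Z.

H_0 ≅ Z,  H_1 ≅ Z.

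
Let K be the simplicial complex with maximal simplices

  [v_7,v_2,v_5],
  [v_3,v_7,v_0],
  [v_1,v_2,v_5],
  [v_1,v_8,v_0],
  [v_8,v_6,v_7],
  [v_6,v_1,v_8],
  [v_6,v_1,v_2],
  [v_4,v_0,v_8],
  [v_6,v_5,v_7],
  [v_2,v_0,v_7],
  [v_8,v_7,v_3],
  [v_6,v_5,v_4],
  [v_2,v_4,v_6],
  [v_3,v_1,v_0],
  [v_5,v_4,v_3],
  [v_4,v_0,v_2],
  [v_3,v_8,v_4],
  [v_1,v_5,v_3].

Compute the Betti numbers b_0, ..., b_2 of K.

b_0 = 1, b_1 = 1, b_2 = 0.

Fix the vertex order v_0 < v_1 < v_2 < v_3 < v_4 < v_5 < v_6 < v_7 < v_8 and write every simplex with vertices in increasing order. Then dim K = 2 and the simplices of K are:

  0-simplices (9): [v_0], [v_1], [v_2], [v_3], [v_4], [v_5], [v_6], [v_7], [v_8]
  1-simplices (27): (27 of them)
  2-simplices (18): (18 of them)

giving chain groups C_0 ≅ Z^9, C_1 ≅ Z^27, C_2 ≅ Z^18.

The boundary map ∂_1: C_1 → C_0 is given by ∂[p,q] = [q] − [p].
As a 9×27 matrix over Z this has rank 8, with invariant factors (1,1,1,1,1,1,1,1).

The boundary map ∂_2: C_2 → C_1 sends each 2-simplex [p,q,r] to [q,r] − [p,r] + [p,q]. For instance
  ∂[v_0,v_4,v_8] = [v_4,v_8] − [v_0,v_8] + [v_0,v_4],
  ∂[v_0,v_1,v_3] = [v_1,v_3] − [v_0,v_3] + [v_0,v_1].
The 27×18 boundary matrix has rank 18 and Smith normal form diag(1,1,1,1,1,1,1,1,1,1,1,1,1,1,1,1,1,2).

Reading off H_k = ker ∂_k / im ∂_{k+1}:

  H_0: rank C_0 − rank ∂_1 = 9 − 8 = 1, and the invariant factors of ∂_1 are all 1, so H_0 ≅ Z.
  H_1: rank ker ∂_1 − rank ∂_2 = (27 − 8) − 18 = 1, and ∂_2 has invariant factor 2 > 1, so H_1 ≅ Z ⊕ Z/2Z.
  H_2: rank ker ∂_2 − rank ∂_3 = (18 − 18) − 0 = 0, and there is no ∂_3, so H_2 ≅ 0.

(K is a triangulation of the Klein bottle.)

Hence the Betti numbers are b_0 = 1, b_1 = 1, b_2 = 0.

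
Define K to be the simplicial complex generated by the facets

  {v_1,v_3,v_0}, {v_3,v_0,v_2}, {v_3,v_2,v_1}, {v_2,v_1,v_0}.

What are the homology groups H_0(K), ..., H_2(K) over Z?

Take the total order v_0 < v_1 < v_2 < v_3 on the vertex set. Then K (dimension 2) consists of the simplices:

  0-simplices (4): [v_0], [v_1], [v_2], [v_3]
  1-simplices (6): [v_0,v_1], [v_0,v_2], [v_0,v_3], [v_1,v_2], [v_1,v_3], [v_2,v_3]
  2-simplices (4): [v_0,v_1,v_2], [v_0,v_1,v_3], [v_0,v_2,v_3], [v_1,v_2,v_3]

giving chain groups C_0 ≅ Z^4, C_1 ≅ Z^6, C_2 ≅ Z^4.

Boundary ∂_1: C_1 → C_0 is given by ∂[p,q] = [q] − [p]. For instance
  ∂[v_2,v_3] = [v_3] − [v_2].
This gives a 4×6 integer matrix of rank 3; reducing to Smith normal form yields diagonal entries (1,1,1).

The boundary map ∂_2: C_2 → C_1 maps a triangle to the signed sum of its edges. For instance
  ∂[v_0,v_2,v_3] = [v_2,v_3] − [v_0,v_3] + [v_0,v_2],
  ∂[v_0,v_1,v_3] = [v_1,v_3] − [v_0,v_3] + [v_0,v_1].
As a 6×4 matrix over Z this has rank 3, with invariant factors (1,1,1).

From H_k ≅ ker(∂_k) / im(∂_{k+1}) we obtain:

  H_0: rank C_0 − rank ∂_1 = 4 − 3 = 1, and the invariant factors of ∂_1 are all 1, so H_0 = Z.
  H_1: rank ker ∂_1 − rank ∂_2 = (6 − 3) − 3 = 0, and the invariant factors of ∂_2 are all 1, so H_1 = 0.
  H_2: rank ker ∂_2 − rank ∂_3 = (4 − 3) − 0 = 1, and there is no ∂_3, so H_2 = Z.

H_0 ≅ Z,  H_1 = 0,  H_2 ≅ Z.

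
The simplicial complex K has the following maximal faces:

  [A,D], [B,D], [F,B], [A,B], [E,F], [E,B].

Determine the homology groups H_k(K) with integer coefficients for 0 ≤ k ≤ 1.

H_0 ≅ Z,  H_1 ≅ Z^2.

Order the vertices as A < B < D < E < F. Listing each simplex with vertices in this order, K has dimension 1 with simplices:

  0-simplices (5): A, B, D, E, F
  1-simplices (6): AB, AD, BD, BE, BF, EF

so the chain groups are C_0 ≅ Z^5, C_1 ≅ Z^6.

∂_1: C_1 → C_0 maps an edge to its endpoints' difference, ∂[p,q] = q − p.
This gives a 5×6 integer matrix of rank 4; reducing to Smith normal form yields diagonal entries (1,1,1,1).

From H_k ≅ ker(∂_k) / im(∂_{k+1}) we obtain:

  H_0: rank C_0 − rank ∂_1 = 5 − 4 = 1, and the invariant factors of ∂_1 are all 1, so H_0 ≅ Z.
  H_1: rank ker ∂_1 − rank ∂_2 = (6 − 4) − 0 = 2, and there is no ∂_2, so H_1 ≅ Z^2.

As a check, the Euler characteristic is 5 − 6 = -1, which agrees with 1 − 2 = -1.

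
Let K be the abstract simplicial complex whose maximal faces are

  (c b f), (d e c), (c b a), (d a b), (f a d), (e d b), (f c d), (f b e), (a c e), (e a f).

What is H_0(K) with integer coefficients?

Order the vertices as a < b < c < d < e < f. Listing each simplex with vertices in this order, K has dimension 2 with simplices:

  0-simplices (6): a, b, c, d, e, f
  1-simplices (15): ab, ac, ad, ae, af, bc, bd, be, bf, cd, ce, cf, de, df, ef
  2-simplices (10): abc, abd, ace, adf, aef, bcf, bde, bef, cde, cdf

Hence C_0 ≅ Z^6, C_1 ≅ Z^15, C_2 ≅ Z^10.

Boundary ∂_1: C_1 → C_0 sends each edge [p,q] (with p < q) to q − p. For instance
  ∂bf = f − b.
This gives a 6×15 integer matrix of rank 5; reducing to Smith normal form yields diagonal entries (1,1,1,1,1).

∂_2: C_2 → C_1 acts by ∂[p,q,r] = [q,r] − [p,r] + [p,q]. For instance
  ∂cdf = df − cf + cd,
  ∂bde = de − be + bd.
The resulting 15×10 matrix has rank 10, and its Smith normal form has invariant factors (1,1,1,1,1,1,1,1,1,2).

Computing H_k = (kernel of ∂_k) / (image of ∂_{k+1}):

  H_0: rank C_0 − rank ∂_1 = 6 − 5 = 1, and the invariant factors of ∂_1 are all 1, so H_0 ≅ Z.

H_0 = Z.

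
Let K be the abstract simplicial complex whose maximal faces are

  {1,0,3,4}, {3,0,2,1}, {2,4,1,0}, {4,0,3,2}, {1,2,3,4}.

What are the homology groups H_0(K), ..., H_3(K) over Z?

H_0 ≅ Z,  H_1 = 0,  H_2 = 0,  H_3 ≅ Z.

Order the vertices as 0 < 1 < 2 < 3 < 4. Listing each simplex with vertices in this order, K has dimension 3 with simplices:

  0-simplices (5): [0], [1], [2], [3], [4]
  1-simplices (10): [0,1], [0,2], [0,3], [0,4], [1,2], [1,3], [1,4], [2,3], [2,4], [3,4]
  2-simplices (10): [0,1,2], [0,1,3], [0,1,4], [0,2,3], [0,2,4], [0,3,4], [1,2,3], [1,2,4], [1,3,4], [2,3,4]
  3-simplices (5): [0,1,2,3], [0,1,2,4], [0,1,3,4], [0,2,3,4], [1,2,3,4]

giving chain groups C_0 ≅ Z^5, C_1 ≅ Z^10, C_2 ≅ Z^10, C_3 ≅ Z^5.

The boundary map ∂_1: C_1 → C_0 is given by ∂[p,q] = [q] − [p].
As a 5×10 matrix over Z this has rank 4, with invariant factors (1,1,1,1).

The boundary map ∂_2: C_2 → C_1 acts by ∂[p,q,r] = [q,r] − [p,r] + [p,q]. For instance
  ∂[0,3,4] = [3,4] − [0,4] + [0,3],
  ∂[0,1,4] = [1,4] − [0,4] + [0,1].
The resulting 10×10 matrix has rank 6, and its Smith normal form has invariant factors (1,1,1,1,1,1).

Boundary ∂_3: C_3 → C_2 sends each 3-simplex σ to the alternating sum Σ_i (−1)^i (σ with its i-th vertex removed). For instance
  ∂[0,1,2,4] = [1,2,4] − [0,2,4] + [0,1,4] − [0,1,2],
  ∂[1,2,3,4] = [2,3,4] − [1,3,4] + [1,2,4] − [1,2,3].
This gives a 10×5 integer matrix of rank 4; reducing to Smith normal form yields diagonal entries (1,1,1,1).

From H_k ≅ ker(∂_k) / im(∂_{k+1}) we obtain:

  H_0: rank C_0 − rank ∂_1 = 5 − 4 = 1, and the invariant factors of ∂_1 are all 1, so H_0 = Z.
  H_1: rank ker ∂_1 − rank ∂_2 = (10 − 4) − 6 = 0, and the invariant factors of ∂_2 are all 1, so H_1 = 0.
  H_2: rank ker ∂_2 − rank ∂_3 = (10 − 6) − 4 = 0, and the invariant factors of ∂_3 are all 1, so H_2 = 0.
  H_3: rank ker ∂_3 − rank ∂_4 = (5 − 4) − 0 = 1, and there is no ∂_4, so H_3 = Z.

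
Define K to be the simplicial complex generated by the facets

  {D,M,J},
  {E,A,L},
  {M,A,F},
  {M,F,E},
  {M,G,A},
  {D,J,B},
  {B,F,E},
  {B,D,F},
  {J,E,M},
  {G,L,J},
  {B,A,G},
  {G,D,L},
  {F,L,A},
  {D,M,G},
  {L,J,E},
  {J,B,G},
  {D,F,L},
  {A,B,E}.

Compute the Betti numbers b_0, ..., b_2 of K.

Order the vertices as A < B < D < E < F < G < J < L < M. Listing each simplex with vertices in this order, K has dimension 2 with simplices:

  0-simplices (9): A, B, D, E, F, G, J, L, M
  1-simplices (27): AB, AE, AF, AG, AL, AM, BD, BE, BF, BG, BJ, DF, DG, DJ, DL, DM, EF, EJ, EL, EM, FL, FM, GJ, GL, GM, JL, JM
  2-simplices (18): ABE, ABG, AEL, AFL, AFM, AGM, BDF, BDJ, BEF, BGJ, DFL, DGL, DGM, DJM, EFM, EJL, EJM, GJL

giving chain groups C_0 ≅ Z^9, C_1 ≅ Z^27, C_2 ≅ Z^18.

∂_1: C_1 → C_0 maps an edge to its endpoints' difference, ∂[p,q] = q − p. For instance
  ∂JM = M − J.
This gives a 9×27 integer matrix of rank 8; reducing to Smith normal form yields diagonal entries (1,1,1,1,1,1,1,1).

The boundary map ∂_2: C_2 → C_1 acts by ∂[p,q,r] = [q,r] − [p,r] + [p,q]. For instance
  ∂GJL = JL − GL + GJ,
  ∂AEL = EL − AL + AE.
The 27×18 boundary matrix has rank 18 and Smith normal form diag(1,1,1,1,1,1,1,1,1,1,1,1,1,1,1,1,1,2).

From H_k ≅ ker(∂_k) / im(∂_{k+1}) we obtain:

  H_0: rank C_0 − rank ∂_1 = 9 − 8 = 1, and the invariant factors of ∂_1 are all 1, so H_0 ≅ Z.
  H_1: rank ker ∂_1 − rank ∂_2 = (27 − 8) − 18 = 1, and ∂_2 has invariant factor 2 > 1, so H_1 ≅ Z ⊕ Z/2.
  H_2: rank ker ∂_2 − rank ∂_3 = (18 − 18) − 0 = 0, and there is no ∂_3, so H_2 ≅ 0.

As a check, the Euler characteristic is 9 − 27 + 18 = 0, which agrees with 1 − 1 + 0 = 0.

Hence the Betti numbers are b_0 = 1, b_1 = 1, b_2 = 0.

b_0 = 1, b_1 = 1, b_2 = 0.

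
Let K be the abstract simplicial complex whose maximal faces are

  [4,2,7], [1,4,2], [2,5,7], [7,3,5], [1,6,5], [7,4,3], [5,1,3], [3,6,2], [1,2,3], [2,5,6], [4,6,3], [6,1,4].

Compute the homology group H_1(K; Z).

Fix the vertex order 1 < 2 < 3 < 4 < 5 < 6 < 7 and write every simplex with vertices in increasing order. Then dim K = 2 and the simplices of K are:

  0-simplices (7): [1], [2], [3], [4], [5], [6], [7]
  1-simplices (18): [1,2], [1,3], [1,4], [1,5], [1,6], [2,3], [2,4], [2,5], [2,6], [2,7], [3,4], [3,5], [3,6], [3,7], [4,6], [4,7], [5,6], [5,7]
  2-simplices (12): [1,2,3], [1,2,4], [1,3,5], [1,4,6], [1,5,6], [2,3,6], [2,4,7], [2,5,6], [2,5,7], [3,4,6], [3,4,7], [3,5,7]

giving chain groups C_0 ≅ Z^7, C_1 ≅ Z^18, C_2 ≅ Z^12.

Boundary ∂_1: C_1 → C_0 maps an edge to its endpoints' difference, ∂[p,q] = q − p.
The 7×18 boundary matrix has rank 6 and Smith normal form diag(1,1,1,1,1,1).

The boundary map ∂_2: C_2 → C_1 maps a triangle to the signed sum of its edges. For instance
  ∂[2,5,6] = [5,6] − [2,6] + [2,5],
  ∂[1,3,5] = [3,5] − [1,5] + [1,3].
This gives a 18×12 integer matrix of rank 12; reducing to Smith normal form yields diagonal entries (1,1,1,1,1,1,1,1,1,1,1,2).

From H_k ≅ ker(∂_k) / im(∂_{k+1}) we obtain:

  H_1: rank ker ∂_1 − rank ∂_2 = (18 − 6) − 12 = 0, and ∂_2 has invariant factor 2 > 1, so H_1 = Z/2.

H_1 = Z/2.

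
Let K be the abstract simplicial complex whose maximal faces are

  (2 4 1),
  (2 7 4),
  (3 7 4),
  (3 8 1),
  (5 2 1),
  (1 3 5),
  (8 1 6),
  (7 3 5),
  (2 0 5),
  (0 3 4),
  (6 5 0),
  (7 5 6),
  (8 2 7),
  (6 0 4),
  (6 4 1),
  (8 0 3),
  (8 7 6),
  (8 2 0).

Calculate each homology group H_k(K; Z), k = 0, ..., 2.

Take the total order 0 < 1 < 2 < 3 < 4 < 5 < 6 < 7 < 8 on the vertex set. Then K (dimension 2) consists of the simplices:

  0-simplices (9): [0], [1], [2], [3], [4], [5], [6], [7], [8]
  1-simplices (27): (27 of them)
  2-simplices (18): [0,2,5], [0,2,8], [0,3,4], [0,3,8], [0,4,6], [0,5,6], [1,2,4], [1,2,5], [1,3,5], [1,3,8], [1,4,6], [1,6,8], [2,4,7], [2,7,8], [3,4,7], [3,5,7], [5,6,7], [6,7,8]

giving chain groups C_0 ≅ Z^9, C_1 ≅ Z^27, C_2 ≅ Z^18.

The boundary map ∂_1: C_1 → C_0 is given by ∂[p,q] = [q] − [p].
The 9×27 boundary matrix has rank 8 and Smith normal form diag(1,1,1,1,1,1,1,1).

The boundary map ∂_2: C_2 → C_1 sends each 2-simplex [p,q,r] to [q,r] − [p,r] + [p,q]. For instance
  ∂[1,3,5] = [3,5] − [1,5] + [1,3],
  ∂[0,3,4] = [3,4] − [0,4] + [0,3].
The 27×18 boundary matrix has rank 17 and Smith normal form diag(1,1,1,1,1,1,1,1,1,1,1,1,1,1,1,1,1).

From H_k ≅ ker(∂_k) / im(∂_{k+1}) we obtain:

  H_0: rank C_0 − rank ∂_1 = 9 − 8 = 1, and the invariant factors of ∂_1 are all 1, so H_0 ≅ Z.
  H_1: rank ker ∂_1 − rank ∂_2 = (27 − 8) − 17 = 2, and the invariant factors of ∂_2 are all 1, so H_1 ≅ Z^2.
  H_2: rank ker ∂_2 − rank ∂_3 = (18 − 17) − 0 = 1, and there is no ∂_3, so H_2 ≅ Z.

As a check, the Euler characteristic is 9 − 27 + 18 = 0, which agrees with 1 − 2 + 1 = 0.
(K is a triangulation of the torus T^2.)

H_0 = Z,  H_1 = Z^2,  H_2 = Z.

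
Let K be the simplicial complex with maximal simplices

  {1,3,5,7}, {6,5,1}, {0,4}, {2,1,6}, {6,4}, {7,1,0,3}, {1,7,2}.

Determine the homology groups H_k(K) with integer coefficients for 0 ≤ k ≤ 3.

Fix the vertex order 0 < 1 < 2 < 3 < 4 < 5 < 6 < 7 and write every simplex with vertices in increasing order. Then dim K = 3 and the simplices of K are:

  0-simplices (8): [0], [1], [2], [3], [4], [5], [6], [7]
  1-simplices (16): [0,1], [0,3], [0,4], [0,7], [1,2], [1,3], [1,5], [1,6], [1,7], [2,6], [2,7], [3,5], [3,7], [4,6], [5,6], [5,7]
  2-simplices (10): [0,1,3], [0,1,7], [0,3,7], [1,2,6], [1,2,7], [1,3,5], [1,3,7], [1,5,6], [1,5,7], [3,5,7]
  3-simplices (2): [0,1,3,7], [1,3,5,7]

Hence C_0 ≅ Z^8, C_1 ≅ Z^16, C_2 ≅ Z^10, C_3 ≅ Z^2.

The boundary map ∂_1: C_1 → C_0 maps an edge to its endpoints' difference, ∂[p,q] = q − p. For instance
  ∂[1,6] = [6] − [1].
The 8×16 boundary matrix has rank 7 and Smith normal form diag(1,1,1,1,1,1,1).

The boundary map ∂_2: C_2 → C_1 sends each 2-simplex [p,q,r] to [q,r] − [p,r] + [p,q]. For instance
  ∂[1,3,5] = [3,5] − [1,5] + [1,3],
  ∂[0,1,3] = [1,3] − [0,3] + [0,1].
The resulting 16×10 matrix has rank 8, and its Smith normal form has invariant factors (1,1,1,1,1,1,1,1).

∂_3: C_3 → C_2 sends each 3-simplex σ to the alternating sum Σ_i (−1)^i (σ with its i-th vertex removed). For instance
  ∂[0,1,3,7] = [1,3,7] − [0,3,7] + [0,1,7] − [0,1,3],
  ∂[1,3,5,7] = [3,5,7] − [1,5,7] + [1,3,7] − [1,3,5].
The 10×2 boundary matrix has rank 2 and Smith normal form diag(1,1).

Now H_k = ker ∂_k / im ∂_{k+1}, so:

  H_0: rank C_0 − rank ∂_1 = 8 − 7 = 1, and the invariant factors of ∂_1 are all 1, so H_0 ≅ Z.
  H_1: rank ker ∂_1 − rank ∂_2 = (16 − 7) − 8 = 1, and the invariant factors of ∂_2 are all 1, so H_1 ≅ Z.
  H_2: rank ker ∂_2 − rank ∂_3 = (10 − 8) − 2 = 0, and the invariant factors of ∂_3 are all 1, so H_2 ≅ 0.
  H_3: rank ker ∂_3 − rank ∂_4 = (2 − 2) − 0 = 0, and there is no ∂_4, so H_3 ≅ 0.

H_0 ≅ Z,  H_1 ≅ Z,  H_2 = 0,  H_3 = 0.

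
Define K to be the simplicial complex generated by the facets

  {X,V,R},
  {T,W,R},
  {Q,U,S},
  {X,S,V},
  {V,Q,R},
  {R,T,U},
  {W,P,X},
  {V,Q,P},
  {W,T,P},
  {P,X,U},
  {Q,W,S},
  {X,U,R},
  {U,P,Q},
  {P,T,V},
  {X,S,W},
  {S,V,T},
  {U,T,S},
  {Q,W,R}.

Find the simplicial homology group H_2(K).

H_2 = Z.

Order the vertices as P < Q < R < S < T < U < V < W < X. Listing each simplex with vertices in this order, K has dimension 2 with simplices:

  0-simplices (9): P, Q, R, S, T, U, V, W, X
  1-simplices (27): PQ, PT, PU, PV, PW, PX, QR, QS, QU, QV, QW, RT, RU, RV, RW, RX, ST, SU, SV, SW, SX, TU, TV, TW, UX, VX, WX
  2-simplices (18): PQU, PQV, PTV, PTW, PUX, PWX, QRV, QRW, QSU, QSW, RTU, RTW, RUX, RVX, STU, STV, SVX, SWX

Hence C_0 ≅ Z^9, C_1 ≅ Z^27, C_2 ≅ Z^18.

The boundary map ∂_1: C_1 → C_0 maps an edge to its endpoints' difference, ∂[p,q] = q − p. For instance
  ∂SV = V − S.
As a 9×27 matrix over Z this has rank 8, with invariant factors (1,1,1,1,1,1,1,1).

∂_2: C_2 → C_1 maps a triangle to the signed sum of its edges. For instance
  ∂STU = TU − SU + ST,
  ∂RTW = TW − RW + RT.
This gives a 27×18 integer matrix of rank 17; reducing to Smith normal form yields diagonal entries (1,1,1,1,1,1,1,1,1,1,1,1,1,1,1,1,1).

Computing H_k = (kernel of ∂_k) / (image of ∂_{k+1}):

  H_2: rank ker ∂_2 − rank ∂_3 = (18 − 17) − 0 = 1, and there is no ∂_3, so H_2 = Z.

(K is a triangulation of the torus T^2.)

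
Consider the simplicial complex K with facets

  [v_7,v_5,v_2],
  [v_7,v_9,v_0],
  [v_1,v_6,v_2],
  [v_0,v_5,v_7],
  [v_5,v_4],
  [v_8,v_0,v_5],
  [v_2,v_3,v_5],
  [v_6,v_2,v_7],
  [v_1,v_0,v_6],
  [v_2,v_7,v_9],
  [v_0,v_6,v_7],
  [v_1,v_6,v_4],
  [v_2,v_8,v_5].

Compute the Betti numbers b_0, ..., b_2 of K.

b_0 = 1, b_1 = 1, b_2 = 0.

K has 10 vertices, 22 edges, 12 triangles.
rank ∂_0 = 0, rank ∂_1 = 9 ⇒ b_0 = 10 − 0 − 9 = 1; all invariant factors of ∂_1 are 1 so no torsion. So H_0 ≅ Z.
rank ∂_1 = 9, rank ∂_2 = 12 ⇒ b_1 = 22 − 9 − 12 = 1; all invariant factors of ∂_2 are 1 so no torsion. So H_1 ≅ Z.
rank ∂_2 = 12, rank ∂_3 = 0 ⇒ b_2 = 12 − 12 − 0 = 0. So H_2 ≅ 0.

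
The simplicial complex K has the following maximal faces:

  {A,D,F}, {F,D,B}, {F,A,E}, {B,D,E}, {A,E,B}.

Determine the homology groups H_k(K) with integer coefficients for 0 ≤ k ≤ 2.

H_0 = Z,  H_1 = Z,  H_2 = 0.

Order the vertices as A < B < D < E < F. Listing each simplex with vertices in this order, K has dimension 2 with simplices:

  0-simplices (5): A, B, D, E, F
  1-simplices (10): AB, AD, AE, AF, BD, BE, BF, DE, DF, EF
  2-simplices (5): ABE, ADF, AEF, BDE, BDF

giving chain groups C_0 ≅ Z^5, C_1 ≅ Z^10, C_2 ≅ Z^5.

∂_1: C_1 → C_0 sends each edge [p,q] (with p < q) to q − p. For instance
  ∂BE = E − B.
This gives a 5×10 integer matrix of rank 4; reducing to Smith normal form yields diagonal entries (1,1,1,1).

The boundary map ∂_2: C_2 → C_1 acts by ∂[p,q,r] = [q,r] − [p,r] + [p,q]. For instance
  ∂AEF = EF − AF + AE,
  ∂ABE = BE − AE + AB.
As a 10×5 matrix over Z this has rank 5, with invariant factors (1,1,1,1,1).

Computing H_k = (kernel of ∂_k) / (image of ∂_{k+1}):

  H_0: rank C_0 − rank ∂_1 = 5 − 4 = 1, and the invariant factors of ∂_1 are all 1, so H_0 ≅ Z.
  H_1: rank ker ∂_1 − rank ∂_2 = (10 − 4) − 5 = 1, and the invariant factors of ∂_2 are all 1, so H_1 ≅ Z.
  H_2: rank ker ∂_2 − rank ∂_3 = (5 − 5) − 0 = 0, and there is no ∂_3, so H_2 ≅ 0.

As a check, the Euler characteristic is 5 − 10 + 5 = 0, which agrees with 1 − 1 + 0 = 0.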